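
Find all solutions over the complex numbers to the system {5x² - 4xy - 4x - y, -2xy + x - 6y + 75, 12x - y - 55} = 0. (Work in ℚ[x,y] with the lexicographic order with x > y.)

{(5, 5)}

Compute a lex Gröbner basis by Buchberger's algorithm.
f_1 = 5x² - 4xy - 4x - y, LT = x².
f_2 = -2xy + x - 6y + 75, LT = xy.
f_3 = 12x - y - 55, LT = x.

S(f_1,f_2): lcm = x²y. S = ½x² - ⅘xy² - 19/5xy + 75/2x - ⅕y².
  leading term x²: subtract (1/10)·f_1 from ½x² - ⅘xy² - 19/5xy + 75/2x - ⅕y² → -⅘xy² - 17/5xy + 379/10x - ⅕y² + 1/10y
  leading term xy²: subtract (⅖y)·f_2 from -⅘xy² - 17/5xy + 379/10x - ⅕y² + 1/10y → -19/5xy + 379/10x + 11/5y² - 299/10y
  leading term xy: subtract (19/10)·f_2 from -19/5xy + 379/10x + 11/5y² - 299/10y → 36x + 11/5y² - 37/2y - 285/2
  leading term x: subtract (3)·f_3 from 36x + 11/5y² - 37/2y - 285/2 → 11/5y² - 31/2y + 45/2
  leading term y²: no divisor's leading term divides it; move 11/5y² to the remainder.
  leading term y: no divisor's leading term divides it; move -31/2y to the remainder.
  leading term 1: no divisor's leading term divides it; move 45/2 to the remainder.
  remainder 11/5y² - 31/2y + 45/2 ≠ 0; add h_4 = 11/5y² - 31/2y + 45/2 to the basis.

S(f_1,f_3): lcm = x². S = -43/60xy + 227/60x - ⅕y.
  leading term xy: subtract (43/120)·f_2 from -43/60xy + 227/60x - ⅕y → 137/40x + 39/20y - 215/8
  leading term x: subtract (137/480)·f_3 from 137/40x + 39/20y - 215/8 → 1073/480y - 1073/96
  leading term y: no divisor's leading term divides it; move 1073/480y to the remainder.
  leading term 1: no divisor's leading term divides it; move -1073/96 to the remainder.
  remainder 1073/480y - 1073/96 ≠ 0; add h_5 = 1073/480y - 1073/96 to the basis.

The other S-polynomials (S(f_2,f_3), S(f_1,h_4), S(f_2,h_4), S(f_3,h_4), S(f_1,h_5), S(f_2,h_5), S(f_3,h_5), S(h_4,h_5)) all reduce to 0 modulo the current basis, so we have a Gröbner basis.
Inter-reduce: drop elements whose leading term is divisible by another's, tail-reduce, and make monic.
Reduced Gröbner basis: {x - 5, y - 5}.

Since the basis is lex-ordered, y - 5 is univariate in y. Its roots are {5}. Back-substituting each root into the other basis elements fixes the other coordinates.
  y = 5: the earlier basis element becomes x - 5 = 0, giving x = 5 — point (5, 5).
Each listed point satisfies every original equation (direct substitution).
This is the nonlinear analogue of row-reducing a linear system.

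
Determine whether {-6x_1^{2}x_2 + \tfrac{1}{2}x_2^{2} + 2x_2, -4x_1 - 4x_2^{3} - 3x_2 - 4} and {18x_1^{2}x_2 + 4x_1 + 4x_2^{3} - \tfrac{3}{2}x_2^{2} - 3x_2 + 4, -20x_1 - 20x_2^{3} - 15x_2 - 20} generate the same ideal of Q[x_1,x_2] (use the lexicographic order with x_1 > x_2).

Since reduced Gröbner bases are canonical representatives of ideals under a given ordering, it suffices to compute and compare them.
Buchberger on the first generating set:
f_1 = -6x_1^{2}x_2 + \tfrac{1}{2}x_2^{2} + 2x_2, LT = x_1^{2}x_2.
f_2 = -4x_1 - 4x_2^{3} - 3x_2 - 4, LT = x_1.

S(f_1,f_2): lcm = x_1^{2}x_2. S = -x_1x_2^{4} - \tfrac{3}{4}x_1x_2^{2} - x_1x_2 - \tfrac{1}{12}x_2^{2} - \tfrac{1}{3}x_2.
  leading term x_1x_2^{4}: subtract (\tfrac{1}{4}x_2^{4})·f_2 from -x_1x_2^{4} - \tfrac{3}{4}x_1x_2^{2} - x_1x_2 - \tfrac{1}{12}x_2^{2} - \tfrac{1}{3}x_2 → -\tfrac{3}{4}x_1x_2^{2} - x_1x_2 + x_2^{7} + \tfrac{3}{4}x_2^{5} + x_2^{4} - \tfrac{1}{12}x_2^{2} - \tfrac{1}{3}x_2
  leading term x_1x_2^{2}: subtract (\tfrac{3}{16}x_2^{2})·f_2 from -\tfrac{3}{4}x_1x_2^{2} - x_1x_2 + x_2^{7} + \tfrac{3}{4}x_2^{5} + x_2^{4} - \tfrac{1}{12}x_2^{2} - \tfrac{1}{3}x_2 → -x_1x_2 + x_2^{7} + \tfrac{3}{2}x_2^{5} + x_2^{4} + \tfrac{9}{16}x_2^{3} + \tfrac{2}{3}x_2^{2} - \tfrac{1}{3}x_2
  leading term x_1x_2: subtract (\tfrac{1}{4}x_2)·f_2 from -x_1x_2 + x_2^{7} + \tfrac{3}{2}x_2^{5} + x_2^{4} + \tfrac{9}{16}x_2^{3} + \tfrac{2}{3}x_2^{2} - \tfrac{1}{3}x_2 → x_2^{7} + \tfrac{3}{2}x_2^{5} + 2x_2^{4} + \tfrac{9}{16}x_2^{3} + \tfrac{17}{12}x_2^{2} + \tfrac{2}{3}x_2
  leading term x_2^{7}: no divisor's leading term divides it; move x_2^{7} to the remainder.
  leading term x_2^{5}: no divisor's leading term divides it; move \tfrac{3}{2}x_2^{5} to the remainder.
  leading term x_2^{4}: no divisor's leading term divides it; move 2x_2^{4} to the remainder.
  leading term x_2^{3}: no divisor's leading term divides it; move \tfrac{9}{16}x_2^{3} to the remainder.
  leading term x_2^{2}: no divisor's leading term divides it; move \tfrac{17}{12}x_2^{2} to the remainder.
  leading term x_2: no divisor's leading term divides it; move \tfrac{2}{3}x_2 to the remainder.
  remainder x_2^{7} + \tfrac{3}{2}x_2^{5} + 2x_2^{4} + \tfrac{9}{16}x_2^{3} + \tfrac{17}{12}x_2^{2} + \tfrac{2}{3}x_2 ≠ 0; add g_3 = x_2^{7} + \tfrac{3}{2}x_2^{5} + 2x_2^{4} + \tfrac{9}{16}x_2^{3} + \tfrac{17}{12}x_2^{2} + \tfrac{2}{3}x_2 to the basis.

The other S-polynomials (S(f_1,g_3), S(f_2,g_3)) all reduce to 0 modulo the current basis, so we have a Gröbner basis.
Inter-reduce: drop elements whose leading term is divisible by another's, tail-reduce, and make monic.
Reduced Gröbner basis: {x_1 + x_2^{3} + \tfrac{3}{4}x_2 + 1, x_2^{7} + \tfrac{3}{2}x_2^{5} + 2x_2^{4} + \tfrac{9}{16}x_2^{3} + \tfrac{17}{12}x_2^{2} + \tfrac{2}{3}x_2}.

Buchberger on the second generating set:
h_1 = 18x_1^{2}x_2 + 4x_1 + 4x_2^{3} - \tfrac{3}{2}x_2^{2} - 3x_2 + 4, LT = x_1^{2}x_2.
h_2 = -20x_1 - 20x_2^{3} - 15x_2 - 20, LT = x_1.

S(h_1,h_2): lcm = x_1^{2}x_2. S = -x_1x_2^{4} - \tfrac{3}{4}x_1x_2^{2} - x_1x_2 + \tfrac{2}{9}x_1 + \tfrac{2}{9}x_2^{3} - \tfrac{1}{12}x_2^{2} - \tfrac{1}{6}x_2 + \tfrac{2}{9}.
  leading term x_1x_2^{4}: subtract (\tfrac{1}{20}x_2^{4})·h_2 from -x_1x_2^{4} - \tfrac{3}{4}x_1x_2^{2} - x_1x_2 + \tfrac{2}{9}x_1 + \tfrac{2}{9}x_2^{3} - \tfrac{1}{12}x_2^{2} - \tfrac{1}{6}x_2 + \tfrac{2}{9} → -\tfrac{3}{4}x_1x_2^{2} - x_1x_2 + \tfrac{2}{9}x_1 + x_2^{7} + \tfrac{3}{4}x_2^{5} + x_2^{4} + \tfrac{2}{9}x_2^{3} - \tfrac{1}{12}x_2^{2} - \tfrac{1}{6}x_2 + \tfrac{2}{9}
  leading term x_1x_2^{2}: subtract (\tfrac{3}{80}x_2^{2})·h_2 from -\tfrac{3}{4}x_1x_2^{2} - x_1x_2 + \tfrac{2}{9}x_1 + x_2^{7} + \tfrac{3}{4}x_2^{5} + x_2^{4} + \tfrac{2}{9}x_2^{3} - \tfrac{1}{12}x_2^{2} - \tfrac{1}{6}x_2 + \tfrac{2}{9} → -x_1x_2 + \tfrac{2}{9}x_1 + x_2^{7} + \tfrac{3}{2}x_2^{5} + x_2^{4} + \tfrac{113}{144}x_2^{3} + \tfrac{2}{3}x_2^{2} - \tfrac{1}{6}x_2 + \tfrac{2}{9}
  leading term x_1x_2: subtract (\tfrac{1}{20}x_2)·h_2 from -x_1x_2 + \tfrac{2}{9}x_1 + x_2^{7} + \tfrac{3}{2}x_2^{5} + x_2^{4} + \tfrac{113}{144}x_2^{3} + \tfrac{2}{3}x_2^{2} - \tfrac{1}{6}x_2 + \tfrac{2}{9} → \tfrac{2}{9}x_1 + x_2^{7} + \tfrac{3}{2}x_2^{5} + 2x_2^{4} + \tfrac{113}{144}x_2^{3} + \tfrac{17}{12}x_2^{2} + \tfrac{5}{6}x_2 + \tfrac{2}{9}
  leading term x_1: subtract (-\tfrac{1}{90})·h_2 from \tfrac{2}{9}x_1 + x_2^{7} + \tfrac{3}{2}x_2^{5} + 2x_2^{4} + \tfrac{113}{144}x_2^{3} + \tfrac{17}{12}x_2^{2} + \tfrac{5}{6}x_2 + \tfrac{2}{9} → x_2^{7} + \tfrac{3}{2}x_2^{5} + 2x_2^{4} + \tfrac{9}{16}x_2^{3} + \tfrac{17}{12}x_2^{2} + \tfrac{2}{3}x_2
  leading term x_2^{7}: no divisor's leading term divides it; move x_2^{7} to the remainder.
  leading term x_2^{5}: no divisor's leading term divides it; move \tfrac{3}{2}x_2^{5} to the remainder.
  leading term x_2^{4}: no divisor's leading term divides it; move 2x_2^{4} to the remainder.
  leading term x_2^{3}: no divisor's leading term divides it; move \tfrac{9}{16}x_2^{3} to the remainder.
  leading term x_2^{2}: no divisor's leading term divides it; move \tfrac{17}{12}x_2^{2} to the remainder.
  leading term x_2: no divisor's leading term divides it; move \tfrac{2}{3}x_2 to the remainder.
  remainder x_2^{7} + \tfrac{3}{2}x_2^{5} + 2x_2^{4} + \tfrac{9}{16}x_2^{3} + \tfrac{17}{12}x_2^{2} + \tfrac{2}{3}x_2 ≠ 0; add k_3 = x_2^{7} + \tfrac{3}{2}x_2^{5} + 2x_2^{4} + \tfrac{9}{16}x_2^{3} + \tfrac{17}{12}x_2^{2} + \tfrac{2}{3}x_2 to the basis.

The other S-polynomials (S(h_1,k_3), S(h_2,k_3)) all reduce to 0 modulo the current basis, so we have a Gröbner basis.
Inter-reduce: drop elements whose leading term is divisible by another's, tail-reduce, and make monic.
Reduced Gröbner basis: {x_1 + x_2^{3} + \tfrac{3}{4}x_2 + 1, x_2^{7} + \tfrac{3}{2}x_2^{5} + 2x_2^{4} + \tfrac{9}{16}x_2^{3} + \tfrac{17}{12}x_2^{2} + \tfrac{2}{3}x_2}.

These coincide, so the ideals are equal.

Yes, the ideals are equal.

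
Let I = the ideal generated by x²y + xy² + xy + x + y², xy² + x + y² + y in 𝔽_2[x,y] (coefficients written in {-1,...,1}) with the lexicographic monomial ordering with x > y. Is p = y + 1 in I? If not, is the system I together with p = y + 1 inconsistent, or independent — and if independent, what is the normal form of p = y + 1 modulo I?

y + 1 is independent of I; its normal form modulo I is y + 1.

First compute the reduced Gröbner basis of I by Buchberger's algorithm.
f_1 = x²y + xy² + xy + x + y², LT = x²y.
f_2 = xy² + x + y² + y, LT = xy².

S(f_1,f_2): lcm = x²y². S = x² + xy³ + y³.
  reduce S modulo (f_1, f_2):
  remainder x² + xy + y² ≠ 0; add h_3 = x² + xy + y² to the basis.

S(f_1,h_3): lcm = x²y. S = xy + x + y³ + y².
  reduce S modulo (f_1, f_2, h_3):
  remainder xy + x + y³ + y² ≠ 0; add h_4 = xy + x + y³ + y² to the basis.

S(f_2,h_3): lcm = x²y². S = x² + xy³ + xy² + xy + y⁴.
  reduce S modulo (f_1, f_2, h_3, h_4):
  remainder y⁴ + y ≠ 0; add h_5 = y⁴ + y to the basis.

The other S-polynomials (S(f_1,h_4), S(f_2,h_4), S(h_3,h_4), S(f_1,h_5), S(f_2,h_5), S(h_3,h_5), S(h_4,h_5)) all reduce to 0 modulo the current basis, so we have a Gröbner basis.
Inter-reduce: drop elements whose leading term is divisible by another's, tail-reduce, and make monic.
Reduced Gröbner basis: {x² + x + y³, xy + x + y³ + y², y⁴ + y}.
Label its elements g_1 = x² + x + y³, g_2 = xy + x + y³ + y², g_3 = y⁴ + y.

Reduce p = y + 1 modulo G:
  leading term y: no divisor's leading term divides it; move y to the remainder.
  leading term 1: no divisor's leading term divides it; move 1 to the remainder.
  normal form = y + 1.
The normal form is nonzero, so p ∉ I. Since p minus its normal form lies in I, I + (p) = I + (r) where r = y + 1; decide whether this ideal is the whole ring.
Run Buchberger on G together with r (pairs among the g_i already reduce to 0 since G is a Gröbner basis):
g_1 = x² + x + y³, LT = x².
g_2 = xy + x + y³ + y², LT = xy.
g_3 = y⁴ + y, LT = y⁴.
r = y + 1, LT = y.

The S-polynomials (S(g_1,g_2), S(g_1,g_3), S(g_1,r), S(g_2,g_3), S(g_2,r), S(g_3,r)) all reduce to 0 modulo the current basis, so we have a Gröbner basis.
Inter-reduce: drop elements whose leading term is divisible by another's, tail-reduce, and make monic.
Reduced Gröbner basis: {x² + x + 1, y + 1}.
The reduced Gröbner basis of I + (p) is {x² + x + 1, y + 1} ≠ {1}, a proper ideal, so the enlarged system stays consistent: p is independent of I, with normal form y + 1.

The remainder on division by a Gröbner basis is unique — it is the normal form.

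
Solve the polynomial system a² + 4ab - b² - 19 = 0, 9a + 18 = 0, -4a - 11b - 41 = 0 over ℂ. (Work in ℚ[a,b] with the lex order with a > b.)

Compute a lex Gröbner basis by Buchberger's algorithm.
f_1 = a² + 4ab - b² - 19, LT = a².
f_2 = 9a + 18, LT = a.
f_3 = -4a - 11b - 41, LT = a.

S(f_1,f_2): lcm = a². S = 4ab - 2a - b² - 19.
  leading term ab: subtract (4/9b)·f_2 from 4ab - 2a - b² - 19 → -2a - b² - 8b - 19
  leading term a: subtract (-2/9)·f_2 from -2a - b² - 8b - 19 → -b² - 8b - 15
  leading term b²: no divisor's leading term divides it; move -b² to the remainder.
  leading term b: no divisor's leading term divides it; move -8b to the remainder.
  leading term 1: no divisor's leading term divides it; move -15 to the remainder.
  remainder -b² - 8b - 15 ≠ 0; add h_4 = -b² - 8b - 15 to the basis.

S(f_1,f_3): lcm = a². S = 5/4ab - 41/4a - b² - 19.
  leading term ab: subtract (5/36b)·f_2 from 5/4ab - 41/4a - b² - 19 → -41/4a - b² - 5/2b - 19
  leading term a: subtract (-41/36)·f_2 from -41/4a - b² - 5/2b - 19 → -b² - 5/2b + 3/2
  leading term b²: subtract (1)·h_4 from -b² - 5/2b + 3/2 → 11/2b + 33/2
  leading term b: no divisor's leading term divides it; move 11/2b to the remainder.
  leading term 1: no divisor's leading term divides it; move 33/2 to the remainder.
  remainder 11/2b + 33/2 ≠ 0; add h_5 = 11/2b + 33/2 to the basis.

The other S-polynomials (S(f_2,f_3), S(f_1,h_4), S(f_2,h_4), S(f_3,h_4), S(f_1,h_5), S(f_2,h_5), S(f_3,h_5), S(h_4,h_5)) all reduce to 0 modulo the current basis, so we have a Gröbner basis.
Inter-reduce: drop elements whose leading term is divisible by another's, tail-reduce, and make monic.
Reduced Gröbner basis: {a + 2, b + 3}.

Elimination: the polynomial b + 3 lies in the elimination ideal for b, so b ∈ {-3}. For each such b, the remaining basis elements (now univariate) give the rest of the solution.
  b = -3: the earlier basis element becomes a + 2 = 0, giving a = -2 — point (-2, -3).
Check: every point annihilates each of the original generators.
A lex Gröbner basis triangularizes the system, enabling back-substitution.

{(-2, -3)}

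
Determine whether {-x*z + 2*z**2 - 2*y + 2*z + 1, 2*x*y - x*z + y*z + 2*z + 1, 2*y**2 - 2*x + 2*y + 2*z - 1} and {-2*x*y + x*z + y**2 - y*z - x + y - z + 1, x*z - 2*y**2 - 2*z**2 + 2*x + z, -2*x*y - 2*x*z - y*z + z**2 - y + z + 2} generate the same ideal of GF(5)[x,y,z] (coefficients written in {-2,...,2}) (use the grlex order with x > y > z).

For a fixed monomial order, each ideal has a unique reduced Gröbner basis; comparing bases decides equality.
Buchberger on the first generating set:
f_1 = -x*z + 2*z**2 - 2*y + 2*z + 1, LT = x*z.
f_2 = 2*x*y - x*z + y*z + 2*z + 1, LT = x*y.
f_3 = 2*y**2 - 2*x + 2*y + 2*z - 1, LT = y**2.

S(f_1,f_2): lcm = x*y*z. S = -2*x*z**2 + 2*y**2 - 2*y*z - z**2 - y + 2*z.
  reduce S modulo (f_1, f_2, f_3):
  remainder z**3 + 2*y*z + 2*x + 2*y - 2*z + 1 ≠ 0; add g_4 = z**3 + 2*y*z + 2*x + 2*y - 2*z + 1 to the basis.

S(f_2,f_3): lcm = x*y**2. S = 2*x*y*z - 2*y**2*z + x**2 - x*y - x*z + y*z - 2*x - 2*y.
  reduce S modulo (f_1, f_2, f_3, g_4):
  remainder -y*z**2 + x**2 - x + y + 2*z ≠ 0; add g_5 = -y*z**2 + x**2 - x + y + 2*z to the basis.

S(f_1,g_5): lcm = x*y*z**2. S = -2*y*z**3 + x**3 + 2*y**2*z - 2*y*z**2 - x**2 + x*y + 2*x*z - y*z.
  reduce S modulo (f_1, f_2, f_3, g_4, g_5):
  remainder x**3 + 2*x**2 - y*z + x + z ≠ 0; add g_6 = x**3 + 2*x**2 - y*z + x + z to the basis.

The other S-polynomials (S(f_1,f_3), S(f_1,g_4), S(f_2,g_4), S(f_3,g_4), S(f_2,g_5), S(f_3,g_5), S(g_4,g_5), S(f_1,g_6), S(f_2,g_6), S(f_3,g_6), S(g_4,g_6), S(g_5,g_6)) all reduce to 0 modulo the current basis, so we have a Gröbner basis.
Inter-reduce: drop elements whose leading term is divisible by another's, tail-reduce, and make monic.
Reduced Gröbner basis: {x**3 + 2*x**2 - y*z + x + z, y*z**2 - x**2 + x - y - 2*z, z**3 + 2*y*z + 2*x + 2*y - 2*z + 1, x*y - 2*y*z - z**2 + y, x*z - 2*z**2 + 2*y - 2*z - 1, y**2 - x + y + z + 2}.

Buchberger on the second generating set:
h_1 = -2*x*y + x*z + y**2 - y*z - x + y - z + 1, LT = x*y.
h_2 = x*z - 2*y**2 - 2*z**2 + 2*x + z, LT = x*z.
h_3 = -2*x*y - 2*x*z - y*z + z**2 - y + z + 2, LT = x*y.

S(h_1,h_2): lcm = x*y*z. S = 2*x*z**2 + 2*y**3 + 2*y**2*z - 2*x*y - 2*x*z + y*z - 2*z**2 + 2*z.
  reduce S modulo (h_1, h_2, h_3):
  remainder 2*y**3 + y**2*z - z**3 + 2*y*z + 2*z**2 - y - 1 ≠ 0; add k_4 = 2*y**3 + y**2*z - z**3 + 2*y*z + 2*z**2 - y - 1 to the basis.

S(h_1,h_3): lcm = x*y. S = x*z + 2*y**2 - 2*z**2 - 2*x - y + z - 2.
  reduce S modulo (h_1, h_2, h_3, k_4):
  remainder -y**2 + x - y - 2 ≠ 0; add k_5 = -y**2 + x - y - 2 to the basis.

S(h_3,k_4): lcm = x*y**3. S = -2*x*y**2*z - 2*x*z**3 - 2*y**3*z + 2*y**2*z**2 - x*y*z - x*z**2 - 2*y**3 + 2*y**2*z - 2*x*y - y**2 - 2*x.
  reduce S modulo (h_1, h_2, h_3, k_4, k_5):
  remainder -2*y*z**3 + z**4 + 2*y*z**2 + 2*z**3 - y*z + 2*z**2 + 2*x - 2*y - 2*z - 2 ≠ 0; add k_6 = -2*y*z**3 + z**4 + 2*y*z**2 + 2*z**3 - y*z + 2*z**2 + 2*x - 2*y - 2*z - 2 to the basis.

S(h_1,k_5): lcm = x*y**2. S = 2*x*y*z + 2*y**3 - 2*y**2*z + x**2 + 2*x*y + 2*y**2 - 2*y*z - 2*x + 2*y.
  reduce S modulo (h_1, h_2, h_3, k_4, k_5, k_6):
  remainder -y*z**2 - 2*z**3 + x**2 + y*z + 2*z**2 + 2*z - 1 ≠ 0; add k_7 = -y*z**2 - 2*z**3 + x**2 + y*z + 2*z**2 + 2*z - 1 to the basis.

S(h_3,k_5): lcm = x*y**2. S = x*y*z - 2*y**2*z + 2*y*z**2 + x**2 - x*y - 2*y**2 + 2*y*z - 2*x - y.
  reduce S modulo (h_1, h_2, h_3, k_4, k_5, k_6, k_7):
  remainder -2*z**3 + 2*z**2 + x + y - 2 ≠ 0; add k_8 = -2*z**3 + 2*z**2 + x + y - 2 to the basis.

S(h_1,k_7): lcm = x*y*z**2. S = 2*y**2*z**2 - 2*y*z**3 + x**3 + x*y*z + 2*y*z**2 - 2*z**3 + 2*x*z + 2*z**2 - x.
  reduce S modulo (h_1, h_2, h_3, k_4, k_5, k_6, k_7, k_8):
  remainder x**3 - 2*y*z + z**2 + 2*x - y + z + 1 ≠ 0; add k_9 = x**3 - 2*y*z + z**2 + 2*x - y + z + 1 to the basis.

The other S-polynomials (S(h_2,h_3), S(h_1,k_4), S(h_2,k_4), S(h_2,k_5), S(k_4,k_5), S(h_1,k_6), S(h_2,k_6), S(h_3,k_6), S(k_4,k_6), S(k_5,k_6), S(h_2,k_7), S(h_3,k_7), S(k_4,k_7), S(k_5,k_7), S(k_6,k_7), S(h_1,k_8), S(h_2,k_8), S(h_3,k_8), S(k_4,k_8), S(k_5,k_8), S(k_6,k_8), S(k_7,k_8), S(h_1,k_9), S(h_2,k_9), S(h_3,k_9), S(k_4,k_9), S(k_5,k_9), S(k_6,k_9), S(k_7,k_9), S(k_8,k_9)) all reduce to 0 modulo the current basis, so we have a Gröbner basis.
Inter-reduce: drop elements whose leading term is divisible by another's, tail-reduce, and make monic.
Reduced Gröbner basis: {x**3 - 2*y*z + z**2 + 2*x - y + z + 1, y*z**2 - x**2 - y*z + x + y - 2*z - 1, z**3 - z**2 + 2*x + 2*y + 1, x*y - 2*y*z - z**2 + y + z, x*z - 2*z**2 + 2*y + z - 1, y**2 - x + y + 2}.

These differ, so the ideals are not equal.

No, the ideals differ.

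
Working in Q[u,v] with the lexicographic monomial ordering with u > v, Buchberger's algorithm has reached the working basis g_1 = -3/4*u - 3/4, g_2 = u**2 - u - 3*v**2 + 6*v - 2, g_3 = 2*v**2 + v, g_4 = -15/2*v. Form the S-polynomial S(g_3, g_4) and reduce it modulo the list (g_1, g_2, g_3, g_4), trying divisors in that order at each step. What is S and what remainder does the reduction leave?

lcm(LM(g_3), LM(g_4)) = v**2.
S = (lcm/LT(g_3))·g_3 − (lcm/LT(g_4))·g_4 = 1/2*v.
Reduce S modulo (g_1, g_2, g_3, g_4) in that order:
  leading term v: subtract (-1/15)·g_4 from 1/2*v → 0
The remainder is 0, so this S-polynomial contributes no new basis element.

S(g_3, g_4) = 1/2*v; remainder on division = 0.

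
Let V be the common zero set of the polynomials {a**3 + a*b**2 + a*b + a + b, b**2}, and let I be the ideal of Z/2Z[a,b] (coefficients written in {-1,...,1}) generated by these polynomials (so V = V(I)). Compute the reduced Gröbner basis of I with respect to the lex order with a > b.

f_1 = a**3 + a*b**2 + a*b + a + b, LT = a**3.
f_2 = b**2, LT = b**2.

The S-polynomials (S(f_1,f_2)) all reduce to 0 modulo the current basis, so we have a Gröbner basis.

G = {a**3 + a*b + a + b, b**2}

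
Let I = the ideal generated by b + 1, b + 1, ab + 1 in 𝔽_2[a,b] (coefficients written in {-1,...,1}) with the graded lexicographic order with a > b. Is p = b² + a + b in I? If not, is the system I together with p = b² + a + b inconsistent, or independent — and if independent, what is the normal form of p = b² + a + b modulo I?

First compute the reduced Gröbner basis of I by Buchberger's algorithm.
f_1 = b + 1, LT = b.
f_2 = b + 1, LT = b.
f_3 = ab + 1, LT = ab.

S(f_1,f_3): lcm = ab. S = a + 1.
  leading term a: no divisor's leading term divides it; move a to the remainder.
  leading term 1: no divisor's leading term divides it; move 1 to the remainder.
  remainder a + 1 ≠ 0; add h_4 = a + 1 to the basis.

The other S-polynomials (S(f_1,f_2), S(f_2,f_3), S(f_1,h_4), S(f_2,h_4), S(f_3,h_4)) all reduce to 0 modulo the current basis, so we have a Gröbner basis.
Inter-reduce: drop elements whose leading term is divisible by another's, tail-reduce, and make monic.
Reduced Gröbner basis: {a + 1, b + 1}.
Label its elements g_1 = a + 1, g_2 = b + 1.

Reduce p = b² + a + b modulo G:
  leading term b²: subtract (b)·g_2 from b² + a + b → a
  leading term a: subtract (1)·g_1 from a → 1
  leading term 1: no divisor's leading term divides it; move 1 to the remainder.
  normal form = 1.
The normal form is nonzero, so p ∉ I. Since p minus its normal form lies in I, I + (p) = I + (r) where r = 1; decide whether this ideal is the whole ring.
Here r = 1 is a nonzero constant, hence a unit: 1 ∈ I + (p), the Gröbner basis of I + (p) is {1}, and the enlarged system has no common solution — adjoining p is inconsistent.

Adjoining b² + a + b makes the ideal the whole ring: the system is inconsistent.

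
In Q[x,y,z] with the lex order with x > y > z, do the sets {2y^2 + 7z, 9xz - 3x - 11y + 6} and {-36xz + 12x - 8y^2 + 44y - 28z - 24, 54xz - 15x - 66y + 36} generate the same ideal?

Since reduced Gröbner bases are canonical representatives of ideals under a given ordering, it suffices to compute and compare them.
Buchberger on the first generating set:
f_1 = 2y^2 + 7z, LT = y^2.
f_2 = 9xz - 3x - 11y + 6, LT = xz.

The S-polynomials (S(f_1,f_2)) all reduce to 0 modulo the current basis, so we have a Gröbner basis.
Inter-reduce: drop elements whose leading term is divisible by another's, tail-reduce, and make monic.
Reduced Gröbner basis: {xz - 1/3x - 11/9y + 2/3, y^2 + 7/2z}.

Buchberger on the second generating set:
h_1 = -36xz + 12x - 8y^2 + 44y - 28z - 24, LT = xz.
h_2 = 54xz - 15x - 66y + 36, LT = xz.

S(h_1,h_2): lcm = xz. S = -1/18x + 2/9y^2 + 7/9z.
  reduce S modulo (h_1, h_2):
  remainder -1/18x + 2/9y^2 + 7/9z ≠ 0; add k_3 = -1/18x + 2/9y^2 + 7/9z to the basis.

S(h_1,k_3): lcm = xz. S = -1/3x + 4y^2z + 2/9y^2 - 11/9y + 14z^2 + 7/9z + 2/3.
  reduce S modulo (h_1, h_2, k_3):
  remainder 4y^2z - 10/9y^2 - 11/9y + 14z^2 - 35/9z + 2/3 ≠ 0; add k_4 = 4y^2z - 10/9y^2 - 11/9y + 14z^2 - 35/9z + 2/3 to the basis.

The other S-polynomials (S(h_2,k_3), S(h_1,k_4), S(h_2,k_4), S(k_3,k_4)) all reduce to 0 modulo the current basis, so we have a Gröbner basis.
Inter-reduce: drop elements whose leading term is divisible by another's, tail-reduce, and make monic.
Reduced Gröbner basis: {x - 4y^2 - 14z, y^2z - 5/18y^2 - 11/36y + 7/2z^2 - 35/36z + 1/6}.

The bases are distinct; the ideals are different.

No, the ideals differ.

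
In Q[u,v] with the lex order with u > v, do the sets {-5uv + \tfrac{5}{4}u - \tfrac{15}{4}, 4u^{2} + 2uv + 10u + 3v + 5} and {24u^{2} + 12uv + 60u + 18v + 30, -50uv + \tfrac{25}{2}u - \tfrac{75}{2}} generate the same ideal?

For a fixed monomial order, each ideal has a unique reduced Gröbner basis; comparing bases decides equality.
Buchberger on the first generating set:
f_1 = -5uv + \tfrac{5}{4}u - \tfrac{15}{4}, LT = uv.
f_2 = 4u^{2} + 2uv + 10u + 3v + 5, LT = u^{2}.

S(f_1,f_2): lcm = u^{2}v. S = -\tfrac{1}{4}u^{2} - \tfrac{1}{2}uv^{2} - \tfrac{5}{2}uv + \tfrac{3}{4}u - \tfrac{3}{4}v^{2} - \tfrac{5}{4}v.
  reduce S modulo (f_1, f_2):
  remainder \tfrac{3}{4}u - \tfrac{3}{4}v^{2} - \tfrac{11}{16}v + \tfrac{35}{16} ≠ 0; add g_3 = \tfrac{3}{4}u - \tfrac{3}{4}v^{2} - \tfrac{11}{16}v + \tfrac{35}{16} to the basis.

S(f_1,g_3): lcm = uv. S = -\tfrac{1}{4}u + v^{3} + \tfrac{11}{12}v^{2} - \tfrac{35}{12}v + \tfrac{3}{4}.
  reduce S modulo (f_1, f_2, g_3):
  remainder v^{3} + \tfrac{2}{3}v^{2} - \tfrac{151}{48}v + \tfrac{71}{48} ≠ 0; add g_4 = v^{3} + \tfrac{2}{3}v^{2} - \tfrac{151}{48}v + \tfrac{71}{48} to the basis.

The other S-polynomials (S(f_2,g_3), S(f_1,g_4), S(f_2,g_4), S(g_3,g_4)) all reduce to 0 modulo the current basis, so we have a Gröbner basis.
Inter-reduce: drop elements whose leading term is divisible by another's, tail-reduce, and make monic.
Reduced Gröbner basis: {u - v^{2} - \tfrac{11}{12}v + \tfrac{35}{12}, v^{3} + \tfrac{2}{3}v^{2} - \tfrac{151}{48}v + \tfrac{71}{48}}.

Buchberger on the second generating set:
h_1 = 24u^{2} + 12uv + 60u + 18v + 30, LT = u^{2}.
h_2 = -50uv + \tfrac{25}{2}u - \tfrac{75}{2}, LT = uv.

S(h_1,h_2): lcm = u^{2}v. S = \tfrac{1}{4}u^{2} + \tfrac{1}{2}uv^{2} + \tfrac{5}{2}uv - \tfrac{3}{4}u + \tfrac{3}{4}v^{2} + \tfrac{5}{4}v.
  reduce S modulo (h_1, h_2):
  remainder -\tfrac{3}{4}u + \tfrac{3}{4}v^{2} + \tfrac{11}{16}v - \tfrac{35}{16} ≠ 0; add k_3 = -\tfrac{3}{4}u + \tfrac{3}{4}v^{2} + \tfrac{11}{16}v - \tfrac{35}{16} to the basis.

S(h_2,k_3): lcm = uv. S = -\tfrac{1}{4}u + v^{3} + \tfrac{11}{12}v^{2} - \tfrac{35}{12}v + \tfrac{3}{4}.
  reduce S modulo (h_1, h_2, k_3):
  remainder v^{3} + \tfrac{2}{3}v^{2} - \tfrac{151}{48}v + \tfrac{71}{48} ≠ 0; add k_4 = v^{3} + \tfrac{2}{3}v^{2} - \tfrac{151}{48}v + \tfrac{71}{48} to the basis.

The other S-polynomials (S(h_1,k_3), S(h_1,k_4), S(h_2,k_4), S(k_3,k_4)) all reduce to 0 modulo the current basis, so we have a Gröbner basis.
Inter-reduce: drop elements whose leading term is divisible by another's, tail-reduce, and make monic.
Reduced Gröbner basis: {u - v^{2} - \tfrac{11}{12}v + \tfrac{35}{12}, v^{3} + \tfrac{2}{3}v^{2} - \tfrac{151}{48}v + \tfrac{71}{48}}.

The two bases agree; hence the ideals are identical.

Yes, the ideals are equal.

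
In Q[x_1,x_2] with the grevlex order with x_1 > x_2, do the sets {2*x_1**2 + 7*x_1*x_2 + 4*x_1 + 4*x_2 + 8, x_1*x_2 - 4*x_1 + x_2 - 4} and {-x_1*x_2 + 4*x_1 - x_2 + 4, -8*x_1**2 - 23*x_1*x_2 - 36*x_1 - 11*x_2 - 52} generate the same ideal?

Two ideals are equal iff their reduced Gröbner bases coincide (the reduced basis is unique for a fixed ordering).
Buchberger on the first generating set:
f_1 = 2*x_1**2 + 7*x_1*x_2 + 4*x_1 + 4*x_2 + 8, LT = x_1**2.
f_2 = x_1*x_2 - 4*x_1 + x_2 - 4, LT = x_1*x_2.

S(f_1,f_2): lcm = x_1**2*x_2. S = 7/2*x_1*x_2**2 + 4*x_1**2 + x_1*x_2 + 2*x_2**2 + 4*x_1 + 4*x_2.
  reduce S modulo (f_1, f_2):
  remainder -3/2*x_2**2 + 9*x_2 - 12 ≠ 0; add g_3 = -3/2*x_2**2 + 9*x_2 - 12 to the basis.

The other S-polynomials (S(f_1,g_3), S(f_2,g_3)) all reduce to 0 modulo the current basis, so we have a Gröbner basis.
Inter-reduce: drop elements whose leading term is divisible by another's, tail-reduce, and make monic.
Reduced Gröbner basis: {x_1**2 + 16*x_1 - 3/2*x_2 + 18, x_1*x_2 - 4*x_1 + x_2 - 4, x_2**2 - 6*x_2 + 8}.

Buchberger on the second generating set:
h_1 = -x_1*x_2 + 4*x_1 - x_2 + 4, LT = x_1*x_2.
h_2 = -8*x_1**2 - 23*x_1*x_2 - 36*x_1 - 11*x_2 - 52, LT = x_1**2.

S(h_1,h_2): lcm = x_1**2*x_2. S = -23/8*x_1*x_2**2 - 4*x_1**2 - 7/2*x_1*x_2 - 11/8*x_2**2 - 4*x_1 - 13/2*x_2.
  reduce S modulo (h_1, h_2):
  remainder 3/2*x_2**2 - 9*x_2 + 12 ≠ 0; add k_3 = 3/2*x_2**2 - 9*x_2 + 12 to the basis.

The other S-polynomials (S(h_1,k_3), S(h_2,k_3)) all reduce to 0 modulo the current basis, so we have a Gröbner basis.
Inter-reduce: drop elements whose leading term is divisible by another's, tail-reduce, and make monic.
Reduced Gröbner basis: {x_1**2 + 16*x_1 - 3/2*x_2 + 18, x_1*x_2 - 4*x_1 + x_2 - 4, x_2**2 - 6*x_2 + 8}.

Same reduced basis, so the two generating sets span the same ideal.

Yes, the ideals are equal.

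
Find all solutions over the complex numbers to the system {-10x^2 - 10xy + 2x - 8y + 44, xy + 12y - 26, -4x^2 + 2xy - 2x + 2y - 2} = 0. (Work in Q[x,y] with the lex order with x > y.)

{(1, 2)}

Compute a lex Gröbner basis by Buchberger's algorithm.
f_1 = -10x^2 - 10xy + 2x - 8y + 44, LT = x^2.
f_2 = xy + 12y - 26, LT = xy.
f_3 = -4x^2 + 2xy - 2x + 2y - 2, LT = x^2.

S(f_1,f_2): lcm = x^2y. S = xy^2 - 61/5xy + 26x + 4/5y^2 - 22/5y.
  reduce S modulo (f_1, f_2, f_3):
  remainder 26x - 56/5y^2 + 168y - 1586/5 ≠ 0; add h_4 = 26x - 56/5y^2 + 168y - 1586/5 to the basis.

S(f_1,f_3): lcm = x^2. S = 3/2xy - 7/10x + 13/10y - 49/10.
  reduce S modulo (f_1, f_2, f_3, h_4):
  remainder -98/325y^2 - 1583/130y + 639/25 ≠ 0; add h_5 = -98/325y^2 - 1583/130y + 639/25 to the basis.

S(f_2,f_3): lcm = x^2y. S = 1/2xy^2 + 23/2xy - 26x + 1/2y^2 - 1/2y.
  reduce S modulo (f_1, f_2, f_3, h_4, h_5):
  remainder 281021/392y - 281021/196 ≠ 0; add h_6 = 281021/392y - 281021/196 to the basis.

The other S-polynomials (S(f_1,h_4), S(f_2,h_4), S(f_3,h_4), S(f_1,h_5), S(f_2,h_5), S(f_3,h_5), S(h_4,h_5), S(f_1,h_6), S(f_2,h_6), S(f_3,h_6), S(h_4,h_6), S(h_5,h_6)) all reduce to 0 modulo the current basis, so we have a Gröbner basis.
Inter-reduce: drop elements whose leading term is divisible by another's, tail-reduce, and make monic.
Reduced Gröbner basis: {x - 1, y - 2}.

Since the basis is lex-ordered, y - 2 is univariate in y. Its roots are {2}. Back-substituting each root into the other basis elements fixes the other coordinates.
  y = 2: the earlier basis element becomes x - 1 = 0, giving x = 1 — point (1, 2).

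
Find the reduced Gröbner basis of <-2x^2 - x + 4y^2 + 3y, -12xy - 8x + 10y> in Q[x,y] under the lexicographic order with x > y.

f_1 = -2x^2 - x + 4y^2 + 3y, LT = x^2.
f_2 = -12xy - 8x + 10y, LT = xy.

S(f_1,f_2): lcm = x^2y. S = -2/3x^2 + 4/3xy - 2y^3 - 3/2y^2.
  leading term x^2: subtract (1/3)·f_1 from -2/3x^2 + 4/3xy - 2y^3 - 3/2y^2 → 4/3xy + 1/3x - 2y^3 - 17/6y^2 - y
  leading term xy: subtract (-1/9)·f_2 from 4/3xy + 1/3x - 2y^3 - 17/6y^2 - y → -5/9x - 2y^3 - 17/6y^2 + 1/9y
  leading term x: no divisor's leading term divides it; move -5/9x to the remainder.
  leading term y^3: no divisor's leading term divides it; move -2y^3 to the remainder.
  leading term y^2: no divisor's leading term divides it; move -17/6y^2 to the remainder.
  leading term y: no divisor's leading term divides it; move 1/9y to the remainder.
  remainder -5/9x - 2y^3 - 17/6y^2 + 1/9y ≠ 0; add g_3 = -5/9x - 2y^3 - 17/6y^2 + 1/9y to the basis.

S(f_2,g_3): lcm = xy. S = 2/3x - 18/5y^4 - 51/10y^3 + 1/5y^2 - 5/6y.
  leading term x: subtract (-6/5)·g_3 from 2/3x - 18/5y^4 - 51/10y^3 + 1/5y^2 - 5/6y → -18/5y^4 - 15/2y^3 - 16/5y^2 - 7/10y
  leading term y^4: no divisor's leading term divides it; move -18/5y^4 to the remainder.
  leading term y^3: no divisor's leading term divides it; move -15/2y^3 to the remainder.
  leading term y^2: no divisor's leading term divides it; move -16/5y^2 to the remainder.
  leading term y: no divisor's leading term divides it; move -7/10y to the remainder.
  remainder -18/5y^4 - 15/2y^3 - 16/5y^2 - 7/10y ≠ 0; add g_4 = -18/5y^4 - 15/2y^3 - 16/5y^2 - 7/10y to the basis.

The other S-polynomials (S(f_1,g_3), S(f_1,g_4), S(f_2,g_4), S(g_3,g_4)) all reduce to 0 modulo the current basis, so we have a Gröbner basis.
Inter-reduce: drop elements whose leading term is divisible by another's, tail-reduce, and make monic.

G = {x + 18/5y^3 + 51/10y^2 - 1/5y, y^4 + 25/12y^3 + 8/9y^2 + 7/36y}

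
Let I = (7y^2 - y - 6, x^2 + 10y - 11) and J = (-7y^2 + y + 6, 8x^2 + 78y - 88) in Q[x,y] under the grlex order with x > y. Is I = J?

No, the ideals differ.

Since reduced Gröbner bases are canonical representatives of ideals under a given ordering, it suffices to compute and compare them.
Buchberger on the first generating set:
f_1 = 7y^2 - y - 6, LT = y^2.
f_2 = x^2 + 10y - 11, LT = x^2.

The S-polynomials (S(f_1,f_2)) all reduce to 0 modulo the current basis, so we have a Gröbner basis.
Inter-reduce: drop elements whose leading term is divisible by another's, tail-reduce, and make monic.
Reduced Gröbner basis: {x^2 + 10y - 11, y^2 - 1/7y - 6/7}.

Buchberger on the second generating set:
h_1 = -7y^2 + y + 6, LT = y^2.
h_2 = 8x^2 + 78y - 88, LT = x^2.

The S-polynomials (S(h_1,h_2)) all reduce to 0 modulo the current basis, so we have a Gröbner basis.
Inter-reduce: drop elements whose leading term is divisible by another's, tail-reduce, and make monic.
Reduced Gröbner basis: {x^2 + 39/4y - 11, y^2 - 1/7y - 6/7}.

The bases are distinct; the ideals are different.
The same test decides containment: I ⊆ J iff every generator of I reduces to 0 modulo a Gröbner basis of J.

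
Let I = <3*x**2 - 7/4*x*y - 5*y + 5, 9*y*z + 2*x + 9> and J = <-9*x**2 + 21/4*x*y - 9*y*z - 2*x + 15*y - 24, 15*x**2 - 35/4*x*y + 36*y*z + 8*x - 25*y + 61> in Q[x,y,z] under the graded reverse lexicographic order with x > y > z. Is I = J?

Two ideals are equal iff their reduced Gröbner bases coincide (the reduced basis is unique for a fixed ordering).
Buchberger on the first generating set:
f_1 = 3*x**2 - 7/4*x*y - 5*y + 5, LT = x**2.
f_2 = 9*y*z + 2*x + 9, LT = y*z.

S(f_1,f_2): leading monomials are coprime, so the S-polynomial reduces to 0 (Buchberger's first criterion).
Every S-polynomial of the final basis reduces to 0, so we have a Gröbner basis.
Inter-reduce: drop elements whose leading term is divisible by another's, tail-reduce, and make monic.
Reduced Gröbner basis: {x**2 - 7/12*x*y - 5/3*y + 5/3, y*z + 2/9*x + 1}.

Buchberger on the second generating set:
h_1 = -9*x**2 + 21/4*x*y - 9*y*z - 2*x + 15*y - 24, LT = x**2.
h_2 = 15*x**2 - 35/4*x*y + 36*y*z + 8*x - 25*y + 61, LT = x**2.

S(h_1,h_2): lcm = x**2. S = -7/5*y*z - 14/45*x - 7/5.
  leading term y*z: no divisor's leading term divides it; move -7/5*y*z to the remainder.
  leading term x: no divisor's leading term divides it; move -14/45*x to the remainder.
  leading term 1: no divisor's leading term divides it; move -7/5 to the remainder.
  remainder -7/5*y*z - 14/45*x - 7/5 ≠ 0; add k_3 = -7/5*y*z - 14/45*x - 7/5 to the basis.

S(h_1,k_3): leading monomials are coprime, so the S-polynomial reduces to 0 (Buchberger's first criterion).
S(h_2,k_3): leading monomials are coprime, so the S-polynomial reduces to 0 (Buchberger's first criterion).
Every S-polynomial of the final basis reduces to 0, so we have a Gröbner basis.
Inter-reduce: drop elements whose leading term is divisible by another's, tail-reduce, and make monic.
Reduced Gröbner basis: {x**2 - 7/12*x*y - 5/3*y + 5/3, y*z + 2/9*x + 1}.

These coincide, so the ideals are equal.
The choice of monomial ordering does not affect the verdict — as long as both bases are computed under the same ordering, their equality decides ideal equality.

Yes, the ideals are equal.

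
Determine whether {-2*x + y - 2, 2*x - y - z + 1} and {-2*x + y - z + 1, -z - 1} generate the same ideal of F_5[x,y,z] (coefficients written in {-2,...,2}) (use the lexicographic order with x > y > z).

No, the ideals differ.

Two ideals are equal iff their reduced Gröbner bases coincide (the reduced basis is unique for a fixed ordering).
Buchberger on the first generating set:
f_1 = -2*x + y - 2, LT = x.
f_2 = 2*x - y - z + 1, LT = x.

S(f_1,f_2): lcm = x. S = -2*z - 2.
  leading term z: no divisor's leading term divides it; move -2*z to the remainder.
  leading term 1: no divisor's leading term divides it; move -2 to the remainder.
  remainder -2*z - 2 ≠ 0; add g_3 = -2*z - 2 to the basis.

S(f_1,g_3): leading monomials are coprime, so the S-polynomial reduces to 0 (Buchberger's first criterion).
S(f_2,g_3): leading monomials are coprime, so the S-polynomial reduces to 0 (Buchberger's first criterion).
Every S-polynomial of the final basis reduces to 0, so we have a Gröbner basis.
Inter-reduce: drop elements whose leading term is divisible by another's, tail-reduce, and make monic.
Reduced Gröbner basis: {x + 2*y + 1, z + 1}.

Buchberger on the second generating set:
h_1 = -2*x + y - z + 1, LT = x.
h_2 = -z - 1, LT = z.

S(h_1,h_2): leading monomials are coprime, so the S-polynomial reduces to 0 (Buchberger's first criterion).
Every S-polynomial of the final basis reduces to 0, so we have a Gröbner basis.
Inter-reduce: drop elements whose leading term is divisible by another's, tail-reduce, and make monic.
Reduced Gröbner basis: {x + 2*y - 1, z + 1}.

These differ, so the ideals are not equal.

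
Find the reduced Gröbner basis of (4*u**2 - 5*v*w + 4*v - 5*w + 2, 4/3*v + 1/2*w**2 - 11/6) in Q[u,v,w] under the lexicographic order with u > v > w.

G = {u**2 + 15/32*w**3 - 3/8*w**2 - 95/32*w + 15/8, v + 3/8*w**2 - 11/8}

This is the nonlinear analogue of row-reducing a linear system.

f_1 = 4*u**2 - 5*v*w + 4*v - 5*w + 2, LT = u**2.
f_2 = 4/3*v + 1/2*w**2 - 11/6, LT = v.

The S-polynomials (S(f_1,f_2)) all reduce to 0 modulo the current basis, so we have a Gröbner basis.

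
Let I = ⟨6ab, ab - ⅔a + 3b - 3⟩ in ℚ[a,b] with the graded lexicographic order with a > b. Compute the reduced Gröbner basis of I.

The reduced Gröbner basis is the canonical form of the ideal for this ordering.

f_1 = 6ab, LT = ab.
f_2 = ab - ⅔a + 3b - 3, LT = ab.

S(f_1,f_2): lcm = ab. S = ⅔a - 3b + 3.
  leading term a: no divisor's leading term divides it; move ⅔a to the remainder.
  leading term b: no divisor's leading term divides it; move -3b to the remainder.
  leading term 1: no divisor's leading term divides it; move 3 to the remainder.
  remainder ⅔a - 3b + 3 ≠ 0; add g_3 = ⅔a - 3b + 3 to the basis.

S(f_1,g_3): lcm = ab. S = 9/2b² - 9/2b.
  leading term b²: no divisor's leading term divides it; move 9/2b² to the remainder.
  leading term b: no divisor's leading term divides it; move -9/2b to the remainder.
  remainder 9/2b² - 9/2b ≠ 0; add g_4 = 9/2b² - 9/2b to the basis.

The other S-polynomials (S(f_2,g_3), S(f_1,g_4), S(f_2,g_4), S(g_3,g_4)) all reduce to 0 modulo the current basis, so we have a Gröbner basis.
Inter-reduce: drop elements whose leading term is divisible by another's, tail-reduce, and make monic.

G = {b² - b, a - 9/2b + 9/2}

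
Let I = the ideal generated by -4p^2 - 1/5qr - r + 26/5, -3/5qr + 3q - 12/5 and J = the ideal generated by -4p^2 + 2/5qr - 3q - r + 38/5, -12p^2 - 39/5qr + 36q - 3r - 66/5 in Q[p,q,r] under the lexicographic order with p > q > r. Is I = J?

Since reduced Gröbner bases are canonical representatives of ideals under a given ordering, it suffices to compute and compare them.
Buchberger on the first generating set:
f_1 = -4p^2 - 1/5qr - r + 26/5, LT = p^2.
f_2 = -3/5qr + 3q - 12/5, LT = qr.

S(f_1,f_2): leading monomials are coprime, so the S-polynomial reduces to 0 (Buchberger's first criterion).
Every S-polynomial of the final basis reduces to 0, so we have a Gröbner basis.
Inter-reduce: drop elements whose leading term is divisible by another's, tail-reduce, and make monic.
Reduced Gröbner basis: {p^2 + 1/4q + 1/4r - 3/2, qr - 5q + 4}.

Buchberger on the second generating set:
h_1 = -4p^2 + 2/5qr - 3q - r + 38/5, LT = p^2.
h_2 = -12p^2 - 39/5qr + 36q - 3r - 66/5, LT = p^2.

S(h_1,h_2): lcm = p^2. S = -3/4qr + 15/4q - 3.
  leading term qr: no divisor's leading term divides it; move -3/4qr to the remainder.
  leading term q: no divisor's leading term divides it; move 15/4q to the remainder.
  leading term 1: no divisor's leading term divides it; move -3 to the remainder.
  remainder -3/4qr + 15/4q - 3 ≠ 0; add k_3 = -3/4qr + 15/4q - 3 to the basis.

S(h_1,k_3): leading monomials are coprime, so the S-polynomial reduces to 0 (Buchberger's first criterion).
S(h_2,k_3): leading monomials are coprime, so the S-polynomial reduces to 0 (Buchberger's first criterion).
Every S-polynomial of the final basis reduces to 0, so we have a Gröbner basis.
Inter-reduce: drop elements whose leading term is divisible by another's, tail-reduce, and make monic.
Reduced Gröbner basis: {p^2 + 1/4q + 1/4r - 3/2, qr - 5q + 4}.

Same reduced basis, so the two generating sets span the same ideal.
The choice of monomial ordering does not affect the verdict — as long as both bases are computed under the same ordering, their equality decides ideal equality.

Yes, the ideals are equal.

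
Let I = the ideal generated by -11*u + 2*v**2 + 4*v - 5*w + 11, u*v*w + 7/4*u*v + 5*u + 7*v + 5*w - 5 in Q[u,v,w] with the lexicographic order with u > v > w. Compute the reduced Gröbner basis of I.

G = {u - 2/11*v**2 - 4/11*v + 5/11*w - 1, v**3*w + 7/4*v**3 + 2*v**2*w + 17/2*v**2 - 5/2*v*w**2 + 9/8*v*w + 465/8*v + 15*w}

Buchberger's algorithm terminates because the ascending chain of leading-term ideals stabilizes.

f_1 = -11*u + 2*v**2 + 4*v - 5*w + 11, LT = u.
f_2 = u*v*w + 7/4*u*v + 5*u + 7*v + 5*w - 5, LT = u*v*w.

S(f_1,f_2): lcm = u*v*w. S = -7/4*u*v - 5*u - 2/11*v**3*w - 4/11*v**2*w + 5/11*v*w**2 - v*w - 7*v - 5*w + 5.
  reduce S modulo (f_1, f_2):
  remainder -2/11*v**3*w - 7/22*v**3 - 4/11*v**2*w - 17/11*v**2 + 5/11*v*w**2 - 9/44*v*w - 465/44*v - 30/11*w ≠ 0; add g_3 = -2/11*v**3*w - 7/22*v**3 - 4/11*v**2*w - 17/11*v**2 + 5/11*v*w**2 - 9/44*v*w - 465/44*v - 30/11*w to the basis.

The other S-polynomials (S(f_1,g_3), S(f_2,g_3)) all reduce to 0 modulo the current basis, so we have a Gröbner basis.
Inter-reduce: drop elements whose leading term is divisible by another's, tail-reduce, and make monic.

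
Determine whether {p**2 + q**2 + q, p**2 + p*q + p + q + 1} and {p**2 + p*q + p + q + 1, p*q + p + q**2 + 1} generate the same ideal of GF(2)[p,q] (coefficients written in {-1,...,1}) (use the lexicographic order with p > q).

Since reduced Gröbner bases are canonical representatives of ideals under a given ordering, it suffices to compute and compare them.
Buchberger on the first generating set:
f_1 = p**2 + q**2 + q, LT = p**2.
f_2 = p**2 + p*q + p + q + 1, LT = p**2.

S(f_1,f_2): lcm = p**2. S = p*q + p + q**2 + 1.
  reduce S modulo (f_1, f_2):
  remainder p*q + p + q**2 + 1 ≠ 0; add g_3 = p*q + p + q**2 + 1 to the basis.

S(f_1,g_3): lcm = p**2*q. S = p**2 + p*q**2 + p + q**3 + q**2.
  reduce S modulo (f_1, f_2, g_3):
  remainder q**2 + 1 ≠ 0; add g_4 = q**2 + 1 to the basis.

The other S-polynomials (S(f_2,g_3), S(f_1,g_4), S(f_2,g_4), S(g_3,g_4)) all reduce to 0 modulo the current basis, so we have a Gröbner basis.
Inter-reduce: drop elements whose leading term is divisible by another's, tail-reduce, and make monic.
Reduced Gröbner basis: {p**2 + q + 1, p*q + p, q**2 + 1}.

Buchberger on the second generating set:
h_1 = p**2 + p*q + p + q + 1, LT = p**2.
h_2 = p*q + p + q**2 + 1, LT = p*q.

S(h_1,h_2): lcm = p**2*q. S = p**2 + p*q + p + q**2 + q.
  reduce S modulo (h_1, h_2):
  remainder q**2 + 1 ≠ 0; add k_3 = q**2 + 1 to the basis.

The other S-polynomials (S(h_1,k_3), S(h_2,k_3)) all reduce to 0 modulo the current basis, so we have a Gröbner basis.
Inter-reduce: drop elements whose leading term is divisible by another's, tail-reduce, and make monic.
Reduced Gröbner basis: {p**2 + q + 1, p*q + p, q**2 + 1}.

These coincide, so the ideals are equal.

Yes, the ideals are equal.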